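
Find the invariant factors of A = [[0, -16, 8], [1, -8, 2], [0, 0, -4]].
x + 4, (x + 4)^2

The Jordan structure of A has elementary divisors (x + 4)^2, (x + 4). Arranging the block sizes at each eigenvalue in decreasing order and taking row products gives the invariant factors.

Invariant factors (smallest first, each dividing the next): x + 4, (x + 4)^2.

Check: the last factor (x + 4)^2 is the minimal polynomial, and the product (x + 4)^3 is the characteristic polynomial.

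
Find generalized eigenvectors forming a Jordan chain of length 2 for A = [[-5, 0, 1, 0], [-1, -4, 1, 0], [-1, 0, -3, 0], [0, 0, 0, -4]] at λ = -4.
v_1 = [[0, 1, 1, -1]]^T, v_2 = [[1, 1, 1, 0]]^T

We seek v_1 ∈ ker((A + 4I)^2) \ ker(A + 4I), then set v_{i+1} = (A + 4I) v_i.

One such chain is v_1 = [[0, 1, 1, -1]]^T, v_2 = [[1, 1, 1, 0]]^T. Check: (A + 4I) v_2 = [[0, 0, 0, 0]]^T = 0.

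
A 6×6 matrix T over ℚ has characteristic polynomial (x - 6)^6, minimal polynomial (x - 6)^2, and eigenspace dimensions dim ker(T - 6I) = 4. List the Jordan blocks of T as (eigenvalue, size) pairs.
λ = 6: algebraic multiplicity 6 (exponent in χ_T), largest block size 2 (exponent in m_T), 4 blocks (geometric multiplicity). These force block sizes [2, 2, 1, 1].

Jordan blocks: (6, 2), (6, 2), (6, 1), (6, 1)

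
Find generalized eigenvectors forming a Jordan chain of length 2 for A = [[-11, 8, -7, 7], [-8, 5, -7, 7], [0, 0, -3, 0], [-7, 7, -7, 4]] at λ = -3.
v_1 = [[0, 1, 1, 0]]^T, v_2 = [[1, 1, 0, 0]]^T

We seek v_1 ∈ ker((A + 3I)^2) \ ker(A + 3I), then set v_{i+1} = (A + 3I) v_i.

One such chain is v_1 = [[0, 1, 1, 0]]^T, v_2 = [[1, 1, 0, 0]]^T. Check: (A + 3I) v_2 = [[0, 0, 0, 0]]^T = 0.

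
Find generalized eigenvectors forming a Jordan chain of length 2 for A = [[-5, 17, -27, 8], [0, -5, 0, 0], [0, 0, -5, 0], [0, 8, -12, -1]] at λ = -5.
v_1 = [[-2, 1, 0, -2]]^T, v_2 = [[1, 0, 0, 0]]^T

We seek v_1 ∈ ker((A + 5I)^2) \ ker(A + 5I), then set v_{i+1} = (A + 5I) v_i.

One such chain is v_1 = [[-2, 1, 0, -2]]^T, v_2 = [[1, 0, 0, 0]]^T. Check: (A + 5I) v_2 = [[0, 0, 0, 0]]^T = 0.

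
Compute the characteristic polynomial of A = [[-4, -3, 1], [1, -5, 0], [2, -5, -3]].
xI - A = [[x + 4, 3, -1], [-1, x + 5, 0], [-2, 5, x + 3]].

Expanding det(xI - A) along the first row:
det(xI - A) = + (x + 4)·det([[x + 5, 0], [5, x + 3]]) - (3)·det([[-1, 0], [-2, x + 3]]) + (-1)·det([[-1, x + 5], [-2, 5]]).

Evaluating gives χ_A(x) = x^3 + 12x^2 + 48x + 64 = (x + 4)^3.

χ_A(x) = (x + 4)^3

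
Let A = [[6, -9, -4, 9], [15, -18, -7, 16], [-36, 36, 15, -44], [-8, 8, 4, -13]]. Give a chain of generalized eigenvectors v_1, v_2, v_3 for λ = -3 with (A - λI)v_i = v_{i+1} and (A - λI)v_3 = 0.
We seek v_1 ∈ ker((A + 3I)^3) \ ker((A + 3I)^2), then set v_{i+1} = (A + 3I) v_i.

One such chain is v_1 = [[-2, -3, 7, 2]]^T, v_2 = [[-1, -2, 2, 0]]^T, v_3 = [[1, 1, 0, 0]]^T. Check: (A + 3I) v_3 = [[0, 0, 0, 0]]^T = 0.

v_1 = [[-2, -3, 7, 2]]^T, v_2 = [[-1, -2, 2, 0]]^T, v_3 = [[1, 1, 0, 0]]^T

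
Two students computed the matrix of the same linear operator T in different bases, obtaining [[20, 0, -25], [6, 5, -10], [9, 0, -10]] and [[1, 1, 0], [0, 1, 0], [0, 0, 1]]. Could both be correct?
trace(A) = 15 but trace(B) = 3. The trace is a similarity invariant, so A and B are not similar.

No.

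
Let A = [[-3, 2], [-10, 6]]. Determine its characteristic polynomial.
χ_A(x) = (x - 2)(x - 1)

xI - A = [[x + 3, -2], [10, x - 6]].

Expanding det(xI - A) along the first row:
det(xI - A) = + (x + 3)·det([[x - 6]]) - (-2)·det([[10]]).

Evaluating gives χ_A(x) = x^2 - 3x + 2 = (x - 2)(x - 1).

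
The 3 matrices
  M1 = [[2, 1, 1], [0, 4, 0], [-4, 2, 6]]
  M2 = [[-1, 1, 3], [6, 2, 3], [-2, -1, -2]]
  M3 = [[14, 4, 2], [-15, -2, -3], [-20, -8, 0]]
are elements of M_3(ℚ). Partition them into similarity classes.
Characteristic polynomials: χ_{M1} = (x - 4)^3, χ_{M2} = (x - 1)(x + 1)^2, χ_{M3} = (x - 4)^3.

{M1, M3}: invariant factors x - 4, (x - 4)^2.

{M2}: invariant factors (x - 1)(x + 1)^2.

Matrices are similar if and only if their invariant-factor lists agree; the partition into similarity classes is {M1, M3}, {M2}.

2 classes: {M1, M3}, {M2}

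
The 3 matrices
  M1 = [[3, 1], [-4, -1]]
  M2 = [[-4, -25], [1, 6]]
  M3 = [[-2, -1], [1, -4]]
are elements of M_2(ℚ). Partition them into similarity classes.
Characteristic polynomials: χ_{M1} = (x - 1)^2, χ_{M2} = (x - 1)^2, χ_{M3} = (x + 3)^2.

{M1, M2}: invariant factors (x - 1)^2.

{M3}: invariant factors (x + 3)^2.

Matrices are similar if and only if their invariant-factor lists agree; the partition into similarity classes is {M1, M2}, {M3}.

2 classes: {M1, M2}, {M3}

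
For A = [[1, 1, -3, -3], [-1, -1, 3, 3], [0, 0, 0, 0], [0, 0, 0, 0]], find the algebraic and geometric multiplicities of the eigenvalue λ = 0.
The characteristic polynomial is x^4, so the factor x appears with exponent 4: the algebraic multiplicity is 4.

rank(A) = 1, so the eigenspace has dimension 4 - 1 = 3: the geometric multiplicity is 3.

Since 3 < 4, A is not diagonalizable.

algebraic multiplicity 4, geometric multiplicity 3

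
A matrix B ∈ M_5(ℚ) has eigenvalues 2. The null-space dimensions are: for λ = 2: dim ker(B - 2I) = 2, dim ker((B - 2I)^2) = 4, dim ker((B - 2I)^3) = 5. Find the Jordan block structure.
λ = 2: successive nullity increments [2, 2, 1] count blocks of size ≥ k; block sizes are [3, 2].

Jordan blocks: (2, 3), (2, 2)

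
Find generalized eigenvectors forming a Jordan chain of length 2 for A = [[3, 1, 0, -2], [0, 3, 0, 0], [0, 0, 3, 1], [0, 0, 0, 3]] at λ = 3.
v_1 = [[0, 1, -1, 0]]^T, v_2 = [[1, 0, 0, 0]]^T

We seek v_1 ∈ ker((A - 3I)^2) \ ker(A - 3I), then set v_{i+1} = (A - 3I) v_i.

One such chain is v_1 = [[0, 1, -1, 0]]^T, v_2 = [[1, 0, 0, 0]]^T. Check: (A - 3I) v_2 = [[0, 0, 0, 0]]^T = 0.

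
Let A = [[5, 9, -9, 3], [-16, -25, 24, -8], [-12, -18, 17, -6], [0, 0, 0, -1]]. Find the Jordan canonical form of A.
The characteristic polynomial is det(xI - A) = (x + 1)^4, so the eigenvalues are -1 (algebraic multiplicity 4).

For λ = -1: rank(A + I) = 1, rank((A + I)^2) = 0. The eigenspace has dimension 4 - 1 = 3, so there are 3 Jordan blocks; the rank sequence gives block sizes [2, 1, 1].

Assembling the blocks gives the Jordan form J above.

J = [[-1, 1, 0, 0], [0, -1, 0, 0], [0, 0, -1, 0], [0, 0, 0, -1]]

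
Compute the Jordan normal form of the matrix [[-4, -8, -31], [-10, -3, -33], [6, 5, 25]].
The characteristic polynomial is det(xI - A) = (x - 6)^3, so the eigenvalues are 6 (algebraic multiplicity 3).

For λ = 6: rank(A - 6I) = 2, rank((A - 6I)^2) = 1, rank((A - 6I)^3) = 0. The eigenspace has dimension 3 - 2 = 1, so there is 1 Jordan block; the rank sequence gives block sizes [3].

Assembling the blocks gives the Jordan form J above.

J = [[6, 1, 0], [0, 6, 1], [0, 0, 6]]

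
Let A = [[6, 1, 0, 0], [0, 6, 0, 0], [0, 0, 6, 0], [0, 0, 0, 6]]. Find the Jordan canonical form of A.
J = [[6, 1, 0, 0], [0, 6, 0, 0], [0, 0, 6, 0], [0, 0, 0, 6]]

The characteristic polynomial is det(xI - A) = (x - 6)^4, so the eigenvalues are 6 (algebraic multiplicity 4).

For λ = 6: rank(A - 6I) = 1, rank((A - 6I)^2) = 0. The eigenspace has dimension 4 - 1 = 3, so there are 3 Jordan blocks; the rank sequence gives block sizes [2, 1, 1].

Assembling the blocks gives the Jordan form J above.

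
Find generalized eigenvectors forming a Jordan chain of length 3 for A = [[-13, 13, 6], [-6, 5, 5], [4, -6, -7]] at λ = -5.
v_1 = [[3, 2, -1]]^T, v_2 = [[-4, -3, 2]]^T, v_3 = [[5, 4, -2]]^T

We seek v_1 ∈ ker((A + 5I)^3) \ ker((A + 5I)^2), then set v_{i+1} = (A + 5I) v_i.

One such chain is v_1 = [[3, 2, -1]]^T, v_2 = [[-4, -3, 2]]^T, v_3 = [[5, 4, -2]]^T. Check: (A + 5I) v_3 = [[0, 0, 0]]^T = 0.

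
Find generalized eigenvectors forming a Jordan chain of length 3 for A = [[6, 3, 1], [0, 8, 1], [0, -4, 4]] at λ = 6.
We seek v_1 ∈ ker((A - 6I)^3) \ ker((A - 6I)^2), then set v_{i+1} = (A - 6I) v_i.

One such chain is v_1 = [[-1, 0, 1]]^T, v_2 = [[1, 1, -2]]^T, v_3 = [[1, 0, 0]]^T. Check: (A - 6I) v_3 = [[0, 0, 0]]^T = 0.

v_1 = [[-1, 0, 1]]^T, v_2 = [[1, 1, -2]]^T, v_3 = [[1, 0, 0]]^T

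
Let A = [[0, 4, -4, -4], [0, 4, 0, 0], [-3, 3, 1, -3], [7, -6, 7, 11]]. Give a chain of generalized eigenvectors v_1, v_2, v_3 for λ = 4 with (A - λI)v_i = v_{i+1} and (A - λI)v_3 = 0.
We seek v_1 ∈ ker((A - 4I)^3) \ ker((A - 4I)^2), then set v_{i+1} = (A - 4I) v_i.

One such chain is v_1 = [[0, 1, 0, 0]]^T, v_2 = [[4, 0, 3, -6]]^T, v_3 = [[-4, 0, -3, 7]]^T. Check: (A - 4I) v_3 = [[0, 0, 0, 0]]^T = 0.

v_1 = [[0, 1, 0, 0]]^T, v_2 = [[4, 0, 3, -6]]^T, v_3 = [[-4, 0, -3, 7]]^T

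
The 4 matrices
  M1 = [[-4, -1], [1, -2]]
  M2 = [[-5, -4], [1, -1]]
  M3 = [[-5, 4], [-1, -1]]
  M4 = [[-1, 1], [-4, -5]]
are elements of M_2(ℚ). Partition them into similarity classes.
Characteristic polynomials: χ_{M1} = (x + 3)^2, χ_{M2} = (x + 3)^2, χ_{M3} = (x + 3)^2, χ_{M4} = (x + 3)^2.

{M1, M2, M3, M4}: invariant factors (x + 3)^2.

Matrices are similar if and only if their invariant-factor lists agree; the partition into similarity classes is {M1, M2, M3, M4}.

1 class: {M1, M2, M3, M4}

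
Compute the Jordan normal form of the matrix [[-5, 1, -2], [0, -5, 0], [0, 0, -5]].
The characteristic polynomial is det(xI - A) = (x + 5)^3, so the eigenvalues are -5 (algebraic multiplicity 3).

For λ = -5: rank(A + 5I) = 1, rank((A + 5I)^2) = 0. The eigenspace has dimension 3 - 1 = 2, so there are 2 Jordan blocks; the rank sequence gives block sizes [2, 1].

Assembling the blocks gives the Jordan form J above.

J = [[-5, 1, 0], [0, -5, 0], [0, 0, -5]]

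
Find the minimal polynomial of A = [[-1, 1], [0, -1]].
The characteristic polynomial factors as (x + 1)^2. The minimal polynomial is ∏(x - λ)^{k_λ} where k_λ is the size of the largest Jordan block at λ.

For λ = -1: rank(A + I) = 1, and the largest Jordan block has size 2 (the smallest k with rank((A + I)^k) = rank((A + I)^(k+1))).

So m_A(x) = (x + 1)^2.

m_A(x) = (x + 1)^2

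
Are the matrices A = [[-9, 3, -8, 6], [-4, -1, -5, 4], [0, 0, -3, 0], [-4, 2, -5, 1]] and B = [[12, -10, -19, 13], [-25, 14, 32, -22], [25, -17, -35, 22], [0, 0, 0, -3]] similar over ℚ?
Two matrices over a field are similar if and only if they have the same invariant factors.

Both A and B have characteristic polynomial (x + 3)^4 and minimal polynomial (x + 3)^3. Computing further, both have invariant factors x + 3, (x + 3)^3. Hence A and B are similar.

Yes.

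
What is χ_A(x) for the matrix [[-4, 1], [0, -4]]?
xI - A = [[x + 4, -1], [0, x + 4]].

Expanding det(xI - A) along the first row:
det(xI - A) = + (x + 4)·det([[x + 4]]) - (-1)·det([[0]]).

Evaluating gives χ_A(x) = x^2 + 8x + 16 = (x + 4)^2.

χ_A(x) = (x + 4)^2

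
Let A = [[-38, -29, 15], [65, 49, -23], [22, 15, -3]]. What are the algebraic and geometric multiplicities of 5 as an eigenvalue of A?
The characteristic polynomial is (x - 5)^2(x + 2), so the factor x - 5 appears with exponent 2: the algebraic multiplicity is 2.

rank(A - 5I) = 2, so the eigenspace has dimension 3 - 2 = 1: the geometric multiplicity is 1.

Since 1 < 2, A is not diagonalizable.

algebraic multiplicity 2, geometric multiplicity 1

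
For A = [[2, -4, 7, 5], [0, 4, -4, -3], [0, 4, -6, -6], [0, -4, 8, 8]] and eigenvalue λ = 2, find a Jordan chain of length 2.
v_1 = [[-1, 1, 1, -1]]^T, v_2 = [[-2, 1, 2, -2]]^T

We seek v_1 ∈ ker((A - 2I)^2) \ ker(A - 2I), then set v_{i+1} = (A - 2I) v_i.

One such chain is v_1 = [[-1, 1, 1, -1]]^T, v_2 = [[-2, 1, 2, -2]]^T. Check: (A - 2I) v_2 = [[0, 0, 0, 0]]^T = 0.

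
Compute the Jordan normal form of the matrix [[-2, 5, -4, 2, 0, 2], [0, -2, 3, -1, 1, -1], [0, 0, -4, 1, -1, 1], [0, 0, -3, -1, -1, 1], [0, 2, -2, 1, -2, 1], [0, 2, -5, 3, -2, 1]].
The characteristic polynomial is det(xI - A) = (x + 1)^2(x + 2)^4, so the eigenvalues are -2 (algebraic multiplicity 4), -1 (algebraic multiplicity 2).

For λ = -2: rank(A + 2I) = 4, rank((A + 2I)^2) = 3, rank((A + 2I)^3) = 2. The eigenspace has dimension 6 - 4 = 2, so there are 2 Jordan blocks; the rank sequence gives block sizes [3, 1].

For λ = -1: rank(A + I) = 5, rank((A + I)^2) = 4. The eigenspace has dimension 6 - 5 = 1, so there is 1 Jordan block; the rank sequence gives block sizes [2].

Assembling the blocks gives the Jordan form J above.

J = [[-2, 1, 0, 0, 0, 0], [0, -2, 1, 0, 0, 0], [0, 0, -2, 0, 0, 0], [0, 0, 0, -2, 0, 0], [0, 0, 0, 0, -1, 1], [0, 0, 0, 0, 0, -1]]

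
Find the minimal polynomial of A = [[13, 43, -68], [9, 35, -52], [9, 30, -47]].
m_A(x) = (x - 5)(x + 2)^2

The characteristic polynomial factors as (x - 5)(x + 2)^2. The minimal polynomial is ∏(x - λ)^{k_λ} where k_λ is the size of the largest Jordan block at λ.

For λ = -2: rank(A + 2I) = 2, and the largest Jordan block has size 2 (the smallest k with rank((A + 2I)^k) = rank((A + 2I)^(k+1))).
For λ = 5: rank(A - 5I) = 2, and the largest Jordan block has size 1 (the smallest k with rank((A - 5I)^k) = rank((A - 5I)^(k+1))).

So m_A(x) = (x - 5)(x + 2)^2.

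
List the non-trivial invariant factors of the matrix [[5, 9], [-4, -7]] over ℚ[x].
The Jordan structure of A has elementary divisors (x + 1)^2. Arranging the block sizes at each eigenvalue in decreasing order and taking row products gives the invariant factors.

Invariant factors (smallest first, each dividing the next): (x + 1)^2.

Check: the last factor (x + 1)^2 is the minimal polynomial, and the product (x + 1)^2 is the characteristic polynomial.

(x + 1)^2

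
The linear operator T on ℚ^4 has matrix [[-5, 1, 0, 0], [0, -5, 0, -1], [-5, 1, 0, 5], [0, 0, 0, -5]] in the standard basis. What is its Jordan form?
J = [[-5, 1, 0, 0], [0, -5, 1, 0], [0, 0, -5, 0], [0, 0, 0, 0]]

The characteristic polynomial is det(xI - A) = x(x + 5)^3, so the eigenvalues are -5 (algebraic multiplicity 3), 0 (algebraic multiplicity 1).

For λ = -5: rank(A + 5I) = 3, rank((A + 5I)^2) = 2, rank((A + 5I)^3) = 1. The eigenspace has dimension 4 - 3 = 1, so there is 1 Jordan block; the rank sequence gives block sizes [3].

For λ = 0: algebraic multiplicity 1 gives one 1×1 block.

Assembling the blocks gives the Jordan form J above.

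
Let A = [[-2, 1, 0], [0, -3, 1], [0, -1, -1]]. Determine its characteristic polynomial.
xI - A = [[x + 2, -1, 0], [0, x + 3, -1], [0, 1, x + 1]].

Expanding det(xI - A) along the first row:
det(xI - A) = + (x + 2)·det([[x + 3, -1], [1, x + 1]]) - (-1)·det([[0, -1], [0, x + 1]]) + (0)·det([[0, x + 3], [0, 1]]).

Evaluating gives χ_A(x) = x^3 + 6x^2 + 12x + 8 = (x + 2)^3.

χ_A(x) = (x + 2)^3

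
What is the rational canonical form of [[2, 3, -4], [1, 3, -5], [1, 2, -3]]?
The invariant factors of A (the non-unit diagonal entries of the Smith normal form of xI - A over ℚ[x]) are x(x^2 - 2x + 2), each dividing the next. The characteristic polynomial is their product, x(x^2 - 2x + 2).

The rational canonical form is the block-diagonal matrix of companion matrices C(f_i):
R = [[0, 0, 0], [1, 0, -2], [0, 1, 2]].

Note the characteristic polynomial does not split into linear factors over ℚ, so A has no Jordan form over ℚ; the rational canonical form exists over any field.

R = [[0, 0, 0], [1, 0, -2], [0, 1, 2]]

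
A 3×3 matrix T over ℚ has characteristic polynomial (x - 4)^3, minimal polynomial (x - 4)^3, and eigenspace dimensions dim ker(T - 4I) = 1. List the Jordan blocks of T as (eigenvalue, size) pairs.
λ = 4: algebraic multiplicity 3 (exponent in χ_T), largest block size 3 (exponent in m_T), 1 block (geometric multiplicity). This forces block sizes [3].

Jordan blocks: (4, 3)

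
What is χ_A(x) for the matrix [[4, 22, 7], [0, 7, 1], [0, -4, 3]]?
χ_A(x) = (x - 5)^2(x - 4)

xI - A = [[x - 4, -22, -7], [0, x - 7, -1], [0, 4, x - 3]].

Expanding det(xI - A) along the first row:
det(xI - A) = + (x - 4)·det([[x - 7, -1], [4, x - 3]]) - (-22)·det([[0, -1], [0, x - 3]]) + (-7)·det([[0, x - 7], [0, 4]]).

Evaluating gives χ_A(x) = x^3 - 14x^2 + 65x - 100 = (x - 5)^2(x - 4).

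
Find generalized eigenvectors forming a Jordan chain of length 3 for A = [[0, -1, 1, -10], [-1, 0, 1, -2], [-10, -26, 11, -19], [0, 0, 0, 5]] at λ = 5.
We seek v_1 ∈ ker((A - 5I)^3) \ ker((A - 5I)^2), then set v_{i+1} = (A - 5I) v_i.

One such chain is v_1 = [[-1, 1, 6, 1]]^T, v_2 = [[0, 0, 1, 0]]^T, v_3 = [[1, 1, 6, 0]]^T. Check: (A - 5I) v_3 = [[0, 0, 0, 0]]^T = 0.

v_1 = [[-1, 1, 6, 1]]^T, v_2 = [[0, 0, 1, 0]]^T, v_3 = [[1, 1, 6, 0]]^T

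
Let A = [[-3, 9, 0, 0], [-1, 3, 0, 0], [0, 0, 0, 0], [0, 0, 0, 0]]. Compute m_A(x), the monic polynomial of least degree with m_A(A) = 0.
The characteristic polynomial factors as x^4. The minimal polynomial is ∏(x - λ)^{k_λ} where k_λ is the size of the largest Jordan block at λ.

For λ = 0: rank(A) = 1, and the largest Jordan block has size 2 (the smallest k with rank(A^k) = rank(A^(k+1))).

So m_A(x) = x^2.

m_A(x) = x^2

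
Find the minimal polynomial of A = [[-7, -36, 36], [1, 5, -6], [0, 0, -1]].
The characteristic polynomial factors as (x + 1)^3. The minimal polynomial is ∏(x - λ)^{k_λ} where k_λ is the size of the largest Jordan block at λ.

For λ = -1: rank(A + I) = 1, and the largest Jordan block has size 2 (the smallest k with rank((A + I)^k) = rank((A + I)^(k+1))).

So m_A(x) = (x + 1)^2.

m_A(x) = (x + 1)^2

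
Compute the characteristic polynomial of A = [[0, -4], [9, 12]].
χ_A(x) = (x - 6)^2

xI - A = [[x, 4], [-9, x - 12]].

Expanding det(xI - A) along the first row:
det(xI - A) = + (x)·det([[x - 12]]) - (4)·det([[-9]]).

Evaluating gives χ_A(x) = x^2 - 12x + 36 = (x - 6)^2.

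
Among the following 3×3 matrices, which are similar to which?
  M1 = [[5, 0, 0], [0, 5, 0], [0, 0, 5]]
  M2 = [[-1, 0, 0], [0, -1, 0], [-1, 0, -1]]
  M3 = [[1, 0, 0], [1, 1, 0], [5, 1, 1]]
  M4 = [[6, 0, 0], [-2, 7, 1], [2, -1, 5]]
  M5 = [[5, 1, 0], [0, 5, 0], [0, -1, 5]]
5 classes: {M1}, {M2}, {M3}, {M4}, {M5}

Characteristic polynomials: χ_{M1} = (x - 5)^3, χ_{M2} = (x + 1)^3, χ_{M3} = (x - 1)^3, χ_{M4} = (x - 6)^3, χ_{M5} = (x - 5)^3.

{M1}: invariant factors x - 5, x - 5, x - 5.

{M2}: invariant factors x + 1, (x + 1)^2.

{M3}: invariant factors (x - 1)^3.

{M4}: invariant factors x - 6, (x - 6)^2.

{M5}: invariant factors x - 5, (x - 5)^2.

Matrices are similar if and only if their invariant-factor lists agree; the partition into similarity classes is {M1}, {M2}, {M3}, {M4}, {M5}.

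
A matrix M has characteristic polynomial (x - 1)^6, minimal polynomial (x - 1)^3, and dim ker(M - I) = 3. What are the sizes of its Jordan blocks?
λ = 1: algebraic multiplicity 6 (exponent in χ_M), largest block size 3 (exponent in m_M), 3 blocks (geometric multiplicity). These force block sizes [3, 2, 1].

Jordan blocks: (1, 3), (1, 2), (1, 1)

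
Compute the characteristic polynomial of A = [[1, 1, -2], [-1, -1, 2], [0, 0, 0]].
xI - A = [[x - 1, -1, 2], [1, x + 1, -2], [0, 0, x]].

Expanding det(xI - A) along the first row:
det(xI - A) = + (x - 1)·det([[x + 1, -2], [0, x]]) - (-1)·det([[1, -2], [0, x]]) + (2)·det([[1, x + 1], [0, 0]]).

Evaluating gives χ_A(x) = x^3.

χ_A(x) = x^3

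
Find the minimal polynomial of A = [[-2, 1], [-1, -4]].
m_A(x) = (x + 3)^2

The characteristic polynomial factors as (x + 3)^2. The minimal polynomial is ∏(x - λ)^{k_λ} where k_λ is the size of the largest Jordan block at λ.

For λ = -3: rank(A + 3I) = 1, and the largest Jordan block has size 2 (the smallest k with rank((A + 3I)^k) = rank((A + 3I)^(k+1))).

So m_A(x) = (x + 3)^2.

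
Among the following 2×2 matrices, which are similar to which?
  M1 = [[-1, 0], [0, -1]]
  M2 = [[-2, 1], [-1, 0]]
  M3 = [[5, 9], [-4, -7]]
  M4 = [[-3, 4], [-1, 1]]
2 classes: {M1}, {M2, M3, M4}

Characteristic polynomials: χ_{M1} = (x + 1)^2, χ_{M2} = (x + 1)^2, χ_{M3} = (x + 1)^2, χ_{M4} = (x + 1)^2.

{M1}: invariant factors x + 1, x + 1.

{M2, M3, M4}: invariant factors (x + 1)^2.

Matrices are similar if and only if their invariant-factor lists agree; the partition into similarity classes is {M1}, {M2, M3, M4}.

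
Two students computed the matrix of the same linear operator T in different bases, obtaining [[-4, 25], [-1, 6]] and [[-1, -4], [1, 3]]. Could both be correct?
Two matrices over a field are similar if and only if they have the same invariant factors.

Both A and B have characteristic polynomial (x - 1)^2 and minimal polynomial (x - 1)^2. Computing further, both have invariant factors (x - 1)^2. Hence A and B are similar.

Yes.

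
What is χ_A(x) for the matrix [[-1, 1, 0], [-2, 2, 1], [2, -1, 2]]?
xI - A = [[x + 1, -1, 0], [2, x - 2, -1], [-2, 1, x - 2]].

Expanding det(xI - A) along the first row:
det(xI - A) = + (x + 1)·det([[x - 2, -1], [1, x - 2]]) - (-1)·det([[2, -1], [-2, x - 2]]) + (0)·det([[2, x - 2], [-2, 1]]).

Evaluating gives χ_A(x) = x^3 - 3x^2 + 3x - 1 = (x - 1)^3.

χ_A(x) = (x - 1)^3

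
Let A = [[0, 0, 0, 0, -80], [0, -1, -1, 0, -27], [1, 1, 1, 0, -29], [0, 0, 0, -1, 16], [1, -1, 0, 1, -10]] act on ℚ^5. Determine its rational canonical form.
R = [[0, 0, 0, 0, -80], [1, 0, 0, 0, -136], [0, 1, 0, 0, -109], [0, 0, 1, 0, -47], [0, 0, 0, 1, -11]]

The invariant factors of A (the non-unit diagonal entries of the Smith normal form of xI - A over ℚ[x]) are (x + 5)(x^2 + 3x + 4)^2, each dividing the next. The characteristic polynomial is their product, (x + 5)(x^2 + 3x + 4)^2.

The rational canonical form is the block-diagonal matrix of companion matrices C(f_i):
R = [[0, 0, 0, 0, -80], [1, 0, 0, 0, -136], [0, 1, 0, 0, -109], [0, 0, 1, 0, -47], [0, 0, 0, 1, -11]].

Note the characteristic polynomial does not split into linear factors over ℚ, so A has no Jordan form over ℚ; the rational canonical form exists over any field.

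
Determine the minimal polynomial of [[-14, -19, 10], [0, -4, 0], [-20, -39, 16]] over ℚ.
The characteristic polynomial factors as (x - 6)(x + 4)^2. The minimal polynomial is ∏(x - λ)^{k_λ} where k_λ is the size of the largest Jordan block at λ.

For λ = -4: rank(A + 4I) = 2, and the largest Jordan block has size 2 (the smallest k with rank((A + 4I)^k) = rank((A + 4I)^(k+1))).
For λ = 6: rank(A - 6I) = 2, and the largest Jordan block has size 1 (the smallest k with rank((A - 6I)^k) = rank((A - 6I)^(k+1))).

So m_A(x) = (x - 6)(x + 4)^2.

m_A(x) = (x - 6)(x + 4)^2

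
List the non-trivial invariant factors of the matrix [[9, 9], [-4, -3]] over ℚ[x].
The Jordan structure of A has elementary divisors (x - 3)^2. Arranging the block sizes at each eigenvalue in decreasing order and taking row products gives the invariant factors.

Invariant factors (smallest first, each dividing the next): (x - 3)^2.

Check: the last factor (x - 3)^2 is the minimal polynomial, and the product (x - 3)^2 is the characteristic polynomial.

(x - 3)^2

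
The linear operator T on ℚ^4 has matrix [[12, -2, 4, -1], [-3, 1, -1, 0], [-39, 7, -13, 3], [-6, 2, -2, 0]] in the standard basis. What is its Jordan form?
J = [[0, 1, 0, 0], [0, 0, 0, 0], [0, 0, 0, 1], [0, 0, 0, 0]]

The characteristic polynomial is det(xI - A) = x^4, so the eigenvalues are 0 (algebraic multiplicity 4).

For λ = 0: rank(A) = 2, rank(A^2) = 0. The eigenspace has dimension 4 - 2 = 2, so there are 2 Jordan blocks; the rank sequence gives block sizes [2, 2].

Assembling the blocks gives the Jordan form J above.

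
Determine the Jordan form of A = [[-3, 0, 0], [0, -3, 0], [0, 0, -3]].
J = [[-3, 0, 0], [0, -3, 0], [0, 0, -3]]

The characteristic polynomial is det(xI - A) = (x + 3)^3, so the eigenvalues are -3 (algebraic multiplicity 3).

For λ = -3: rank(A + 3I) = 0. The eigenspace has dimension 3 - 0 = 3, so there are 3 Jordan blocks; the rank sequence gives block sizes [1, 1, 1].

Assembling the blocks gives the Jordan form J above.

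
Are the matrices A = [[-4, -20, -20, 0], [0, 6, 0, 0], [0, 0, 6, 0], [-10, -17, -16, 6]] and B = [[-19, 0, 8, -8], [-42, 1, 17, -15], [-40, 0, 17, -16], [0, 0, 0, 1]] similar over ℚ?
No.

trace(A) = 14 but trace(B) = 0. The trace is a similarity invariant, so A and B are not similar.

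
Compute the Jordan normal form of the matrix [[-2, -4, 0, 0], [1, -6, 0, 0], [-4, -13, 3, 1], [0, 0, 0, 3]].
J = [[-4, 1, 0, 0], [0, -4, 0, 0], [0, 0, 3, 1], [0, 0, 0, 3]]

The characteristic polynomial is det(xI - A) = (x - 3)^2(x + 4)^2, so the eigenvalues are -4 (algebraic multiplicity 2), 3 (algebraic multiplicity 2).

For λ = -4: rank(A + 4I) = 3, rank((A + 4I)^2) = 2. The eigenspace has dimension 4 - 3 = 1, so there is 1 Jordan block; the rank sequence gives block sizes [2].

For λ = 3: rank(A - 3I) = 3, rank((A - 3I)^2) = 2. The eigenspace has dimension 4 - 3 = 1, so there is 1 Jordan block; the rank sequence gives block sizes [2].

Assembling the blocks gives the Jordan form J above.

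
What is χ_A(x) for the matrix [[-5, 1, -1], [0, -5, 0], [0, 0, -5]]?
χ_A(x) = (x + 5)^3

xI - A = [[x + 5, -1, 1], [0, x + 5, 0], [0, 0, x + 5]].

Expanding det(xI - A) along the first row:
det(xI - A) = + (x + 5)·det([[x + 5, 0], [0, x + 5]]) - (-1)·det([[0, 0], [0, x + 5]]) + (1)·det([[0, x + 5], [0, 0]]).

Evaluating gives χ_A(x) = x^3 + 15x^2 + 75x + 125 = (x + 5)^3.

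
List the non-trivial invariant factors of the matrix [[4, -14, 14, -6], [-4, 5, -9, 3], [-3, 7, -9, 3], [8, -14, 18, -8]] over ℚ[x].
x + 2, (x + 2)^3

The Jordan structure of A has elementary divisors (x + 2)^3, (x + 2). Arranging the block sizes at each eigenvalue in decreasing order and taking row products gives the invariant factors.

Invariant factors (smallest first, each dividing the next): x + 2, (x + 2)^3.

Check: the last factor (x + 2)^3 is the minimal polynomial, and the product (x + 2)^4 is the characteristic polynomial.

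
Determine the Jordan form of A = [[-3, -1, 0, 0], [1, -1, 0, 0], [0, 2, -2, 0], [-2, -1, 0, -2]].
The characteristic polynomial is det(xI - A) = (x + 2)^4, so the eigenvalues are -2 (algebraic multiplicity 4).

For λ = -2: rank(A + 2I) = 2, rank((A + 2I)^2) = 1, rank((A + 2I)^3) = 0. The eigenspace has dimension 4 - 2 = 2, so there are 2 Jordan blocks; the rank sequence gives block sizes [3, 1].

Assembling the blocks gives the Jordan form J above.

J = [[-2, 1, 0, 0], [0, -2, 1, 0], [0, 0, -2, 0], [0, 0, 0, -2]]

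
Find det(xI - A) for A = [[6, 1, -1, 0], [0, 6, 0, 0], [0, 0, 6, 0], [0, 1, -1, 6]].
χ_A(x) = (x - 6)^4

xI - A = [[x - 6, -1, 1, 0], [0, x - 6, 0, 0], [0, 0, x - 6, 0], [0, -1, 1, x - 6]].

Expanding det(xI - A) along the first row:
det(xI - A) = + (x - 6)·det([[x - 6, 0, 0], [0, x - 6, 0], [-1, 1, x - 6]]) - (-1)·det([[0, 0, 0], [0, x - 6, 0], [0, 1, x - 6]]) + (1)·det([[0, x - 6, 0], [0, 0, 0], [0, -1, x - 6]]) - (0)·det([[0, x - 6, 0], [0, 0, x - 6], [0, -1, 1]]).

Evaluating gives χ_A(x) = x^4 - 24x^3 + 216x^2 - 864x + 1296 = (x - 6)^4.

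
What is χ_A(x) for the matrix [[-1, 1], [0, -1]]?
χ_A(x) = (x + 1)^2

xI - A = [[x + 1, -1], [0, x + 1]].

Expanding det(xI - A) along the first row:
det(xI - A) = + (x + 1)·det([[x + 1]]) - (-1)·det([[0]]).

Evaluating gives χ_A(x) = x^2 + 2x + 1 = (x + 1)^2.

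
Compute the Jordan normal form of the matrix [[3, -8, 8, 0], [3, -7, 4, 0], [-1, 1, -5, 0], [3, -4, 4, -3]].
J = [[-3, 1, 0, 0], [0, -3, 1, 0], [0, 0, -3, 0], [0, 0, 0, -3]]

The characteristic polynomial is det(xI - A) = (x + 3)^4, so the eigenvalues are -3 (algebraic multiplicity 4).

For λ = -3: rank(A + 3I) = 2, rank((A + 3I)^2) = 1, rank((A + 3I)^3) = 0. The eigenspace has dimension 4 - 2 = 2, so there are 2 Jordan blocks; the rank sequence gives block sizes [3, 1].

Assembling the blocks gives the Jordan form J above.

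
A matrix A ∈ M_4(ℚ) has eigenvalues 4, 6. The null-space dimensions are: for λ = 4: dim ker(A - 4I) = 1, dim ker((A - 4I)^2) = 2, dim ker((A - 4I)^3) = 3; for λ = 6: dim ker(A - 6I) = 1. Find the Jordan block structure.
λ = 4: successive nullity increments [1, 1, 1] count blocks of size ≥ k; block sizes are [3].
λ = 6: successive nullity increments [1] count blocks of size ≥ k; block sizes are [1].

Jordan blocks: (4, 3), (6, 1)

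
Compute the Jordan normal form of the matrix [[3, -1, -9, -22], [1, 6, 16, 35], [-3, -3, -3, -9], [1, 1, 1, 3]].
J = [[0, 0, 0, 0], [0, 3, 1, 0], [0, 0, 3, 1], [0, 0, 0, 3]]

The characteristic polynomial is det(xI - A) = x(x - 3)^3, so the eigenvalues are 0 (algebraic multiplicity 1), 3 (algebraic multiplicity 3).

For λ = 0: algebraic multiplicity 1 gives one 1×1 block.

For λ = 3: rank(A - 3I) = 3, rank((A - 3I)^2) = 2, rank((A - 3I)^3) = 1. The eigenspace has dimension 4 - 3 = 1, so there is 1 Jordan block; the rank sequence gives block sizes [3].

Assembling the blocks gives the Jordan form J above.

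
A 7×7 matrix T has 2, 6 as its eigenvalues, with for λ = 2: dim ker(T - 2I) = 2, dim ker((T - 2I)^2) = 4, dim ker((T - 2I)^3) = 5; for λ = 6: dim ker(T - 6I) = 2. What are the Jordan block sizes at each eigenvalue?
Jordan blocks: (2, 3), (2, 2), (6, 1), (6, 1)

λ = 2: successive nullity increments [2, 2, 1] count blocks of size ≥ k; block sizes are [3, 2].
λ = 6: successive nullity increments [2] count blocks of size ≥ k; block sizes are [1, 1].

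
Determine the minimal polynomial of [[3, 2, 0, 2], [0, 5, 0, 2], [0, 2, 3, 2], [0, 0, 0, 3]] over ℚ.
m_A(x) = (x - 5)(x - 3)

The characteristic polynomial factors as (x - 5)(x - 3)^3. The minimal polynomial is ∏(x - λ)^{k_λ} where k_λ is the size of the largest Jordan block at λ.

For λ = 3: rank(A - 3I) = 1, and the largest Jordan block has size 1 (the smallest k with rank((A - 3I)^k) = rank((A - 3I)^(k+1))).
For λ = 5: rank(A - 5I) = 3, and the largest Jordan block has size 1 (the smallest k with rank((A - 5I)^k) = rank((A - 5I)^(k+1))).

So m_A(x) = (x - 5)(x - 3).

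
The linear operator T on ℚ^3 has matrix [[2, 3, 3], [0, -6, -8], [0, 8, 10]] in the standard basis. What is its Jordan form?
J = [[2, 1, 0], [0, 2, 0], [0, 0, 2]]

The characteristic polynomial is det(xI - A) = (x - 2)^3, so the eigenvalues are 2 (algebraic multiplicity 3).

For λ = 2: rank(A - 2I) = 1, rank((A - 2I)^2) = 0. The eigenspace has dimension 3 - 1 = 2, so there are 2 Jordan blocks; the rank sequence gives block sizes [2, 1].

Assembling the blocks gives the Jordan form J above.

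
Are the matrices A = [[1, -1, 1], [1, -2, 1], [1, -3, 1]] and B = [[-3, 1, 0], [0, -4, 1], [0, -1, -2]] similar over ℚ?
trace(A) = 0 but trace(B) = -9. The trace is a similarity invariant, so A and B are not similar.

No.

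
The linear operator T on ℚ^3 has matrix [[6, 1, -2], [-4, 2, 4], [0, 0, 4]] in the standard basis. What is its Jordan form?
J = [[4, 1, 0], [0, 4, 0], [0, 0, 4]]

The characteristic polynomial is det(xI - A) = (x - 4)^3, so the eigenvalues are 4 (algebraic multiplicity 3).

For λ = 4: rank(A - 4I) = 1, rank((A - 4I)^2) = 0. The eigenspace has dimension 3 - 1 = 2, so there are 2 Jordan blocks; the rank sequence gives block sizes [2, 1].

Assembling the blocks gives the Jordan form J above.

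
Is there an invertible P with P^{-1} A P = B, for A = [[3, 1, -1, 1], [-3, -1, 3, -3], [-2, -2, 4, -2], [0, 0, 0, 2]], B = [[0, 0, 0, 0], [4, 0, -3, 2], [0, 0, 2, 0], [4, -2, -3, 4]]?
No.

trace(A) = 8 but trace(B) = 6. The trace is a similarity invariant, so A and B are not similar.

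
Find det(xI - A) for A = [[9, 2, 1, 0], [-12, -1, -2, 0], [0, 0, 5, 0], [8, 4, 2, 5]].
χ_A(x) = (x - 5)^3(x - 3)

xI - A = [[x - 9, -2, -1, 0], [12, x + 1, 2, 0], [0, 0, x - 5, 0], [-8, -4, -2, x - 5]].

Expanding det(xI - A) along the first row:
det(xI - A) = + (x - 9)·det([[x + 1, 2, 0], [0, x - 5, 0], [-4, -2, x - 5]]) - (-2)·det([[12, 2, 0], [0, x - 5, 0], [-8, -2, x - 5]]) + (-1)·det([[12, x + 1, 0], [0, 0, 0], [-8, -4, x - 5]]) - (0)·det([[12, x + 1, 2], [0, 0, x - 5], [-8, -4, -2]]).

Evaluating gives χ_A(x) = x^4 - 18x^3 + 120x^2 - 350x + 375 = (x - 5)^3(x - 3).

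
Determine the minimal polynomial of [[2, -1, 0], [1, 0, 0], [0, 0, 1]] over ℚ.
The characteristic polynomial factors as (x - 1)^3. The minimal polynomial is ∏(x - λ)^{k_λ} where k_λ is the size of the largest Jordan block at λ.

For λ = 1: rank(A - I) = 1, and the largest Jordan block has size 2 (the smallest k with rank((A - I)^k) = rank((A - I)^(k+1))).

So m_A(x) = (x - 1)^2.

m_A(x) = (x - 1)^2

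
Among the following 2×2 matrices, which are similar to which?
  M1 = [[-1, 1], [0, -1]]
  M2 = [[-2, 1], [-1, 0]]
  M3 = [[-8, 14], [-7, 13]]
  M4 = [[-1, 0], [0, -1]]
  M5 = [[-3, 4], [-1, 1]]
Characteristic polynomials: χ_{M1} = (x + 1)^2, χ_{M2} = (x + 1)^2, χ_{M3} = (x - 6)(x + 1), χ_{M4} = (x + 1)^2, χ_{M5} = (x + 1)^2.

{M1, M2, M5}: invariant factors (x + 1)^2.

{M3}: invariant factors (x - 6)(x + 1).

{M4}: invariant factors x + 1, x + 1.

Matrices are similar if and only if their invariant-factor lists agree; the partition into similarity classes is {M1, M2, M5}, {M3}, {M4}.

3 classes: {M1, M2, M5}, {M3}, {M4}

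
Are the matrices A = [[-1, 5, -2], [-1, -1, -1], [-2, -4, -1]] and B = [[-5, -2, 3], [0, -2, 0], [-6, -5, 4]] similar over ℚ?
Yes.

Two matrices over a field are similar if and only if they have the same invariant factors.

Both A and B have characteristic polynomial (x - 1)(x + 2)^2 and minimal polynomial (x - 1)(x + 2)^2. Computing further, both have invariant factors (x - 1)(x + 2)^2. Hence A and B are similar.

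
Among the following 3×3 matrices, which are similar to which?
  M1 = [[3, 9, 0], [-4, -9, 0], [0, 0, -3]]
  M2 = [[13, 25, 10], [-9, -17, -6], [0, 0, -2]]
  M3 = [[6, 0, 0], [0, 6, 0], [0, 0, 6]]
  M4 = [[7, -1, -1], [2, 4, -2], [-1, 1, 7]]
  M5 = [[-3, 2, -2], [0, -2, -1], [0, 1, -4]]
Characteristic polynomials: χ_{M1} = (x + 3)^3, χ_{M2} = (x + 2)^3, χ_{M3} = (x - 6)^3, χ_{M4} = (x - 6)^3, χ_{M5} = (x + 3)^3.

{M1, M5}: invariant factors x + 3, (x + 3)^2.

{M2}: invariant factors x + 2, (x + 2)^2.

{M3}: invariant factors x - 6, x - 6, x - 6.

{M4}: invariant factors x - 6, (x - 6)^2.

Matrices are similar if and only if their invariant-factor lists agree; the partition into similarity classes is {M1, M5}, {M2}, {M3}, {M4}.

4 classes: {M1, M5}, {M2}, {M3}, {M4}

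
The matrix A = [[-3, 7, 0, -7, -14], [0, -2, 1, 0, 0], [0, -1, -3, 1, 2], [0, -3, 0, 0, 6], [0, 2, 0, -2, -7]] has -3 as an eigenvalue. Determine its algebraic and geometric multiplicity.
algebraic multiplicity 5, geometric multiplicity 3

The characteristic polynomial is (x + 3)^5, so the factor x + 3 appears with exponent 5: the algebraic multiplicity is 5.

rank(A + 3I) = 2, so the eigenspace has dimension 5 - 2 = 3: the geometric multiplicity is 3.

Since 3 < 5, A is not diagonalizable.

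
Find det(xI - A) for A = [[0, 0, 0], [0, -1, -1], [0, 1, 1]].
χ_A(x) = x^3

xI - A = [[x, 0, 0], [0, x + 1, 1], [0, -1, x - 1]].

Expanding det(xI - A) along the first row:
det(xI - A) = + (x)·det([[x + 1, 1], [-1, x - 1]]) - (0)·det([[0, 1], [0, x - 1]]) + (0)·det([[0, x + 1], [0, -1]]).

Evaluating gives χ_A(x) = x^3.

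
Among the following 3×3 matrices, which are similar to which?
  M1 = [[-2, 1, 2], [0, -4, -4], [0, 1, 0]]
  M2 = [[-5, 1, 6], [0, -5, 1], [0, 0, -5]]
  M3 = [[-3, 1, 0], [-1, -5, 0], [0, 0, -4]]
3 classes: {M1}, {M2}, {M3}

Characteristic polynomials: χ_{M1} = (x + 2)^3, χ_{M2} = (x + 5)^3, χ_{M3} = (x + 4)^3.

{M1}: invariant factors x + 2, (x + 2)^2.

{M2}: invariant factors (x + 5)^3.

{M3}: invariant factors x + 4, (x + 4)^2.

Matrices are similar if and only if their invariant-factor lists agree; the partition into similarity classes is {M1}, {M2}, {M3}.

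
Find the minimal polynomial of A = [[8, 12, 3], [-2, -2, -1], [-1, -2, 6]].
The characteristic polynomial factors as (x - 5)^2(x - 2). The minimal polynomial is ∏(x - λ)^{k_λ} where k_λ is the size of the largest Jordan block at λ.

For λ = 2: rank(A - 2I) = 2, and the largest Jordan block has size 1 (the smallest k with rank((A - 2I)^k) = rank((A - 2I)^(k+1))).
For λ = 5: rank(A - 5I) = 2, and the largest Jordan block has size 2 (the smallest k with rank((A - 5I)^k) = rank((A - 5I)^(k+1))).

So m_A(x) = (x - 5)^2(x - 2).

m_A(x) = (x - 5)^2(x - 2)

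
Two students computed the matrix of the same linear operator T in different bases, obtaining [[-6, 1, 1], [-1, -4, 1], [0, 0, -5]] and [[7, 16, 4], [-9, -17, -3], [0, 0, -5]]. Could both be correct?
Yes.

Two matrices over a field are similar if and only if they have the same invariant factors.

Both A and B have characteristic polynomial (x + 5)^3 and minimal polynomial (x + 5)^2. Computing further, both have invariant factors x + 5, (x + 5)^2. Hence A and B are similar.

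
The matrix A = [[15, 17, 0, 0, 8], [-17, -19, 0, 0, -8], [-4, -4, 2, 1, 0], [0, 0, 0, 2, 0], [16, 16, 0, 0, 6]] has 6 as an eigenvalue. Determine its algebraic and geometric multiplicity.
algebraic multiplicity 1, geometric multiplicity 1

The characteristic polynomial is (x - 6)(x - 2)^2(x + 2)^2, so the factor x - 6 appears with exponent 1: the algebraic multiplicity is 1.

rank(A - 6I) = 4, so the eigenspace has dimension 5 - 4 = 1: the geometric multiplicity is 1.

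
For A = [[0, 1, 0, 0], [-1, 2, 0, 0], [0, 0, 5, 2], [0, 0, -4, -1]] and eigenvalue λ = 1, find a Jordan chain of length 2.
v_1 = [[0, 1, 0, 0]]^T, v_2 = [[1, 1, 0, 0]]^T

We seek v_1 ∈ ker((A - I)^2) \ ker(A - I), then set v_{i+1} = (A - I) v_i.

One such chain is v_1 = [[0, 1, 0, 0]]^T, v_2 = [[1, 1, 0, 0]]^T. Check: (A - I) v_2 = [[0, 0, 0, 0]]^T = 0.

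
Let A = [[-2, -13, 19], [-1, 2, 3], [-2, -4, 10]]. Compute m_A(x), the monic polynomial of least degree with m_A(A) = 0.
The characteristic polynomial factors as (x - 4)(x - 3)^2. The minimal polynomial is ∏(x - λ)^{k_λ} where k_λ is the size of the largest Jordan block at λ.

For λ = 3: rank(A - 3I) = 2, and the largest Jordan block has size 2 (the smallest k with rank((A - 3I)^k) = rank((A - 3I)^(k+1))).
For λ = 4: rank(A - 4I) = 2, and the largest Jordan block has size 1 (the smallest k with rank((A - 4I)^k) = rank((A - 4I)^(k+1))).

So m_A(x) = (x - 4)(x - 3)^2.

m_A(x) = (x - 4)(x - 3)^2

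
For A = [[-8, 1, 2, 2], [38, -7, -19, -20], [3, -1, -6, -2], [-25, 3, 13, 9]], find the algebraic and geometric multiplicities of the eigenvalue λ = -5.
The characteristic polynomial is (x - 3)(x + 5)^3, so the factor x + 5 appears with exponent 3: the algebraic multiplicity is 3.

rank(A + 5I) = 3, so the eigenspace has dimension 4 - 3 = 1: the geometric multiplicity is 1.

Since 1 < 3, A is not diagonalizable.

algebraic multiplicity 3, geometric multiplicity 1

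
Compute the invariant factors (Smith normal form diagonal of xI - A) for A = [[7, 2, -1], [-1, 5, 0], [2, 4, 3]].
The Jordan structure of A has elementary divisors (x - 5)^3. Arranging the block sizes at each eigenvalue in decreasing order and taking row products gives the invariant factors.

Invariant factors (smallest first, each dividing the next): (x - 5)^3.

Check: the last factor (x - 5)^3 is the minimal polynomial, and the product (x - 5)^3 is the characteristic polynomial.

(x - 5)^3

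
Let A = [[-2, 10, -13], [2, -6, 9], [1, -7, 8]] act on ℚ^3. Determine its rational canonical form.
R = [[0, 0, 4], [1, 0, -4], [0, 1, 0]]

The invariant factors of A (the non-unit diagonal entries of the Smith normal form of xI - A over ℚ[x]) are x^3 + 4x - 4, each dividing the next. The characteristic polynomial is their product, x^3 + 4x - 4.

The rational canonical form is the block-diagonal matrix of companion matrices C(f_i):
R = [[0, 0, 4], [1, 0, -4], [0, 1, 0]].

Note the characteristic polynomial does not split into linear factors over ℚ, so A has no Jordan form over ℚ; the rational canonical form exists over any field.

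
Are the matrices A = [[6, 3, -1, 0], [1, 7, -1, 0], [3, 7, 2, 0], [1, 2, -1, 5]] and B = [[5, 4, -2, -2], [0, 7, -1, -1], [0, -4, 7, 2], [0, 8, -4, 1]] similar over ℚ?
No.

Both have characteristic polynomial (x - 5)^4, but the minimal polynomial of A is (x - 5)^3 while the minimal polynomial of B is (x - 5)^2. The minimal polynomial is a similarity invariant, so A and B are not similar.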